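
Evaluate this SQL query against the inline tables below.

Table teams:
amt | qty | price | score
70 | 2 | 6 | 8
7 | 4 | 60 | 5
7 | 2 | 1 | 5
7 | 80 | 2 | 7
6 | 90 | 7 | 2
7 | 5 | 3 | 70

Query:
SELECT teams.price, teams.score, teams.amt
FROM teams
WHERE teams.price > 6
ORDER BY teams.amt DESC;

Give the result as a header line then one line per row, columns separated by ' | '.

== RESULT ==
teams.price | teams.score | teams.amt
60 | 5 | 7
7 | 2 | 6

Derivation:
After WHERE (2 rows):
teams.amt | teams.qty | teams.price | teams.score
7 | 4 | 60 | 5
6 | 90 | 7 | 2
After SELECT (2 rows):
teams.price | teams.score | teams.amt
60 | 5 | 7
7 | 2 | 6
After ORDER BY (2 rows):
teams.price | teams.score | teams.amt
60 | 5 | 7
7 | 2 | 6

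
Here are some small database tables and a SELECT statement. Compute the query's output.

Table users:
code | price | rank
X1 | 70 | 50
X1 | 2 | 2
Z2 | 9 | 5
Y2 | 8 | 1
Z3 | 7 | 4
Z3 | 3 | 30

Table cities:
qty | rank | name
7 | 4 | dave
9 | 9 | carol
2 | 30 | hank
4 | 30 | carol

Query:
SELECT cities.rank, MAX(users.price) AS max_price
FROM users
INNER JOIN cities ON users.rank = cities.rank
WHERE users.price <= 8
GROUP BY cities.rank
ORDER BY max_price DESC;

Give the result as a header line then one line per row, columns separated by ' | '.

== RESULT ==
cities.rank | max_price
4 | 7
30 | 3

Derivation:
After JOIN cities (3 rows):
users.code | users.price | users.rank | cities.qty | cities.rank | cities.name
Z3 | 7 | 4 | 7 | 4 | dave
Z3 | 3 | 30 | 2 | 30 | hank
Z3 | 3 | 30 | 4 | 30 | carol
After WHERE (3 rows):
users.code | users.price | users.rank | cities.qty | cities.rank | cities.name
Z3 | 7 | 4 | 7 | 4 | dave
Z3 | 3 | 30 | 2 | 30 | hank
Z3 | 3 | 30 | 4 | 30 | carol
After GROUP BY (2 rows):
cities.rank | max_price
4 | 7
30 | 3
After ORDER BY (2 rows):
cities.rank | max_price
4 | 7
30 | 3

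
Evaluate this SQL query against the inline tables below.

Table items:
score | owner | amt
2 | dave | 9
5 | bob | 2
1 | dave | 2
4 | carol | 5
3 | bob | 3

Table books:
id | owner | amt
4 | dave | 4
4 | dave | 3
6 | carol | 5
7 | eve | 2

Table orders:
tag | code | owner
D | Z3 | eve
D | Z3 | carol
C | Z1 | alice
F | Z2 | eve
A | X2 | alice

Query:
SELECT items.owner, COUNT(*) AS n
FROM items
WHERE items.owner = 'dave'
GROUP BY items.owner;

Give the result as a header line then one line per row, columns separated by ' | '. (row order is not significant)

== RESULT ==
items.owner | n
dave | 2

Derivation:
After WHERE (2 rows):
items.score | items.owner | items.amt
2 | dave | 9
1 | dave | 2
After GROUP BY (1 rows):
items.owner | n
dave | 2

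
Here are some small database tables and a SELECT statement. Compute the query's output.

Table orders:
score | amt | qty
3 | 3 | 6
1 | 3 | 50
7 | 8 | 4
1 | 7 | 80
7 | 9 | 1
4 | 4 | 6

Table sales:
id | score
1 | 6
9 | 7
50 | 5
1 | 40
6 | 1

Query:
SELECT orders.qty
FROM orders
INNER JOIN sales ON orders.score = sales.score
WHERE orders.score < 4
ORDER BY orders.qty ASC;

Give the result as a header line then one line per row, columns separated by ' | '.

After JOIN sales (4 rows):
orders.score | orders.amt | orders.qty | sales.id | sales.score
1 | 3 | 50 | 6 | 1
7 | 8 | 4 | 9 | 7
1 | 7 | 80 | 6 | 1
7 | 9 | 1 | 9 | 7
After WHERE (2 rows):
orders.score | orders.amt | orders.qty | sales.id | sales.score
1 | 3 | 50 | 6 | 1
1 | 7 | 80 | 6 | 1
After SELECT (2 rows):
orders.qty
50
80
After ORDER BY (2 rows):
orders.qty
50
80

== RESULT ==
orders.qty
50
80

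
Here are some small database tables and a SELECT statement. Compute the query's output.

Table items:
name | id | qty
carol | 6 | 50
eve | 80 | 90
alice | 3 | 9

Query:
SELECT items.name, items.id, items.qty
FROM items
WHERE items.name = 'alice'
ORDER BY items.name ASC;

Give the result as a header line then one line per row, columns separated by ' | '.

== RESULT ==
items.name | items.id | items.qty
alice | 3 | 9

Derivation:
After WHERE (1 rows):
items.name | items.id | items.qty
alice | 3 | 9
After SELECT (1 rows):
items.name | items.id | items.qty
alice | 3 | 9
After ORDER BY (1 rows):
items.name | items.id | items.qty
alice | 3 | 9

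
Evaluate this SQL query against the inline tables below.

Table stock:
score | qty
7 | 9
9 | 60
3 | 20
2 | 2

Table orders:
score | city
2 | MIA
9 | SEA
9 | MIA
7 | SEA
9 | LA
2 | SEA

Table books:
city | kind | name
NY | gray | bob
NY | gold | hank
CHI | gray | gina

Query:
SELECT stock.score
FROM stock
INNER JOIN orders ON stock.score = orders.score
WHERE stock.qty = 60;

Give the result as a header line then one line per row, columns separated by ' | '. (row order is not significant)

After JOIN orders (6 rows):
stock.score | stock.qty | orders.score | orders.city
7 | 9 | 7 | SEA
9 | 60 | 9 | SEA
9 | 60 | 9 | MIA
9 | 60 | 9 | LA
2 | 2 | 2 | MIA
2 | 2 | 2 | SEA
After WHERE (3 rows):
stock.score | stock.qty | orders.score | orders.city
9 | 60 | 9 | SEA
9 | 60 | 9 | MIA
9 | 60 | 9 | LA
After SELECT (3 rows):
stock.score
9
9
9

== RESULT ==
stock.score
9
9
9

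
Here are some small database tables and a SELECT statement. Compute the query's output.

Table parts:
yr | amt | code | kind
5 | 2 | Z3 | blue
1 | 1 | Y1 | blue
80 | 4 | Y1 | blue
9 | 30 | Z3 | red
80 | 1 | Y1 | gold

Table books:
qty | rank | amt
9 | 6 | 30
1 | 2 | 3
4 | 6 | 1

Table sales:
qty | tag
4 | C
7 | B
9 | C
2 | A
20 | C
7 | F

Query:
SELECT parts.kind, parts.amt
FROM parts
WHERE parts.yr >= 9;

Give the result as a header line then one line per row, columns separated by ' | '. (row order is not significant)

After WHERE (3 rows):
parts.yr | parts.amt | parts.code | parts.kind
80 | 4 | Y1 | blue
9 | 30 | Z3 | red
80 | 1 | Y1 | gold
After SELECT (3 rows):
parts.kind | parts.amt
blue | 4
red | 30
gold | 1

== RESULT ==
parts.kind | parts.amt
blue | 4
red | 30
gold | 1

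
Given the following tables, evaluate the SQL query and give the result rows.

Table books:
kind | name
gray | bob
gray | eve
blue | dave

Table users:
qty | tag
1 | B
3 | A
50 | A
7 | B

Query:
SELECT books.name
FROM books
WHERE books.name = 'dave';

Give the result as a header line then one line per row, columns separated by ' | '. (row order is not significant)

== RESULT ==
books.name
dave

Derivation:
After WHERE (1 rows):
books.kind | books.name
blue | dave
After SELECT (1 rows):
books.name
dave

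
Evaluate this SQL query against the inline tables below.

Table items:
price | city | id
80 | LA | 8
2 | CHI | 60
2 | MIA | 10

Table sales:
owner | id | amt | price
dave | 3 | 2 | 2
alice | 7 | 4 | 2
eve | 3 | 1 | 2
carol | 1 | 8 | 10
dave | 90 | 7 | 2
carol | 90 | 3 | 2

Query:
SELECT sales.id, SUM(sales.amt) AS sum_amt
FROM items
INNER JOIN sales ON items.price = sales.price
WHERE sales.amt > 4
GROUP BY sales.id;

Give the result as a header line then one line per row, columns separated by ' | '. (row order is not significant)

== RESULT ==
sales.id | sum_amt
90 | 14

Derivation:
After JOIN sales (10 rows):
items.price | items.city | items.id | sales.owner | sales.id | sales.amt | sales.price
2 | CHI | 60 | dave | 3 | 2 | 2
2 | CHI | 60 | alice | 7 | 4 | 2
2 | CHI | 60 | eve | 3 | 1 | 2
2 | CHI | 60 | dave | 90 | 7 | 2
2 | CHI | 60 | carol | 90 | 3 | 2
2 | MIA | 10 | dave | 3 | 2 | 2
2 | MIA | 10 | alice | 7 | 4 | 2
2 | MIA | 10 | eve | 3 | 1 | 2
2 | MIA | 10 | dave | 90 | 7 | 2
2 | MIA | 10 | carol | 90 | 3 | 2
After WHERE (2 rows):
items.price | items.city | items.id | sales.owner | sales.id | sales.amt | sales.price
2 | CHI | 60 | dave | 90 | 7 | 2
2 | MIA | 10 | dave | 90 | 7 | 2
After GROUP BY (1 rows):
sales.id | sum_amt
90 | 14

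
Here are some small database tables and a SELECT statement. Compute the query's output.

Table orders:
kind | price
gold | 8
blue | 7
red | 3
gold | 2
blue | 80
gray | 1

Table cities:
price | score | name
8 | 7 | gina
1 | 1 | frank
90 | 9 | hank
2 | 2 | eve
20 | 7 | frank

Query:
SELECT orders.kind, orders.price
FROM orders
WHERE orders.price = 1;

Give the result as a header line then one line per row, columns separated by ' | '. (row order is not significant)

== RESULT ==
orders.kind | orders.price
gray | 1

Derivation:
After WHERE (1 rows):
orders.kind | orders.price
gray | 1
After SELECT (1 rows):
orders.kind | orders.price
gray | 1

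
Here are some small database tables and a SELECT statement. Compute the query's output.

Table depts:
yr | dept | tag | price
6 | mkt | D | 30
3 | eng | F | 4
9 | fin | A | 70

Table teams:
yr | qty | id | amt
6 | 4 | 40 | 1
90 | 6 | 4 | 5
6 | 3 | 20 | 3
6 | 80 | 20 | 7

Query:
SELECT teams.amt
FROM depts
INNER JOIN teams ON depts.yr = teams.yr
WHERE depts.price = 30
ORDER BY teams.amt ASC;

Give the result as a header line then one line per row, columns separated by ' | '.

== RESULT ==
teams.amt
1
3
7

Derivation:
After JOIN teams (3 rows):
depts.yr | depts.dept | depts.tag | depts.price | teams.yr | teams.qty | teams.id | teams.amt
6 | mkt | D | 30 | 6 | 4 | 40 | 1
6 | mkt | D | 30 | 6 | 3 | 20 | 3
6 | mkt | D | 30 | 6 | 80 | 20 | 7
After WHERE (3 rows):
depts.yr | depts.dept | depts.tag | depts.price | teams.yr | teams.qty | teams.id | teams.amt
6 | mkt | D | 30 | 6 | 4 | 40 | 1
6 | mkt | D | 30 | 6 | 3 | 20 | 3
6 | mkt | D | 30 | 6 | 80 | 20 | 7
After SELECT (3 rows):
teams.amt
1
3
7
After ORDER BY (3 rows):
teams.amt
1
3
7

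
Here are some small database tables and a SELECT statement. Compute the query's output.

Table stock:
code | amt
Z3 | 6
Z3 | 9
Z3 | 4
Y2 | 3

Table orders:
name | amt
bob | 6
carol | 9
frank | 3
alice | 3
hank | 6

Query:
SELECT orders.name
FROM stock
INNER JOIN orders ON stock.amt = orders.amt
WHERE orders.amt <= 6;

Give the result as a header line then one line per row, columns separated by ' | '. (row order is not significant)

After JOIN orders (5 rows):
stock.code | stock.amt | orders.name | orders.amt
Z3 | 6 | bob | 6
Z3 | 6 | hank | 6
Z3 | 9 | carol | 9
Y2 | 3 | frank | 3
Y2 | 3 | alice | 3
After WHERE (4 rows):
stock.code | stock.amt | orders.name | orders.amt
Z3 | 6 | bob | 6
Z3 | 6 | hank | 6
Y2 | 3 | frank | 3
Y2 | 3 | alice | 3
After SELECT (4 rows):
orders.name
bob
hank
frank
alice

== RESULT ==
orders.name
bob
hank
frank
alice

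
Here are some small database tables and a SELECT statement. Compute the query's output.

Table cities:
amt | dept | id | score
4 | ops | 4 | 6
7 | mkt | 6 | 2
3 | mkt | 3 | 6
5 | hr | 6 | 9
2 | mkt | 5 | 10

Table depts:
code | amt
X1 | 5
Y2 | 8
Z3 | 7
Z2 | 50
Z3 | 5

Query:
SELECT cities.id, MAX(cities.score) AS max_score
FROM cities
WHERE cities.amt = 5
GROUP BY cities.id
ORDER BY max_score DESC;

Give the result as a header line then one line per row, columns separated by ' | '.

After WHERE (1 rows):
cities.amt | cities.dept | cities.id | cities.score
5 | hr | 6 | 9
After GROUP BY (1 rows):
cities.id | max_score
6 | 9
After ORDER BY (1 rows):
cities.id | max_score
6 | 9

== RESULT ==
cities.id | max_score
6 | 9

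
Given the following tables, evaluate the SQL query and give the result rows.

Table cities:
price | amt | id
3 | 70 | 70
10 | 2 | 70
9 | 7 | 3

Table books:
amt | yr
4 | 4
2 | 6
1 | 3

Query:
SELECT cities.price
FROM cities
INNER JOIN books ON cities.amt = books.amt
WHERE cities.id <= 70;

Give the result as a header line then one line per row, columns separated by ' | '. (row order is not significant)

== RESULT ==
cities.price
10

Derivation:
After JOIN books (1 rows):
cities.price | cities.amt | cities.id | books.amt | books.yr
10 | 2 | 70 | 2 | 6
After WHERE (1 rows):
cities.price | cities.amt | cities.id | books.amt | books.yr
10 | 2 | 70 | 2 | 6
After SELECT (1 rows):
cities.price
10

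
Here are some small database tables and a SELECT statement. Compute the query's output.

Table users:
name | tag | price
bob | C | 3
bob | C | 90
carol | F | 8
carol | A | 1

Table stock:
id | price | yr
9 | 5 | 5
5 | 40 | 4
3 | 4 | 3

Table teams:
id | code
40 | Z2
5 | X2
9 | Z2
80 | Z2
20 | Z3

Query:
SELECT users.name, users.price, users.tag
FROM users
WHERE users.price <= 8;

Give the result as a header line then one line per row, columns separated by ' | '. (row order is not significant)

After WHERE (3 rows):
users.name | users.tag | users.price
bob | C | 3
carol | F | 8
carol | A | 1
After SELECT (3 rows):
users.name | users.price | users.tag
bob | 3 | C
carol | 8 | F
carol | 1 | A

== RESULT ==
users.name | users.price | users.tag
bob | 3 | C
carol | 8 | F
carol | 1 | A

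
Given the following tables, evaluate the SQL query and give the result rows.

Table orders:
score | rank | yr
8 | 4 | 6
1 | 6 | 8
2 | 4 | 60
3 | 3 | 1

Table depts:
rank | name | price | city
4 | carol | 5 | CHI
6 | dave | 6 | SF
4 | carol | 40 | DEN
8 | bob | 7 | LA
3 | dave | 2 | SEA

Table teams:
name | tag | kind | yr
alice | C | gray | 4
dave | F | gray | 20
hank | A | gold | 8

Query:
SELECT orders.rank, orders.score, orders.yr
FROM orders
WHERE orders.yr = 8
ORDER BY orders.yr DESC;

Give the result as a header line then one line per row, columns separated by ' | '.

== RESULT ==
orders.rank | orders.score | orders.yr
6 | 1 | 8

Derivation:
After WHERE (1 rows):
orders.score | orders.rank | orders.yr
1 | 6 | 8
After SELECT (1 rows):
orders.rank | orders.score | orders.yr
6 | 1 | 8
After ORDER BY (1 rows):
orders.rank | orders.score | orders.yr
6 | 1 | 8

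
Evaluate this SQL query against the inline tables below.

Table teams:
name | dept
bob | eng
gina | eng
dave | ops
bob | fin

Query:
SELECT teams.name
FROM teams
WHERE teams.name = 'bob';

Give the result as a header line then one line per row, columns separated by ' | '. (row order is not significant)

After WHERE (2 rows):
teams.name | teams.dept
bob | eng
bob | fin
After SELECT (2 rows):
teams.name
bob
bob

== RESULT ==
teams.name
bob
bob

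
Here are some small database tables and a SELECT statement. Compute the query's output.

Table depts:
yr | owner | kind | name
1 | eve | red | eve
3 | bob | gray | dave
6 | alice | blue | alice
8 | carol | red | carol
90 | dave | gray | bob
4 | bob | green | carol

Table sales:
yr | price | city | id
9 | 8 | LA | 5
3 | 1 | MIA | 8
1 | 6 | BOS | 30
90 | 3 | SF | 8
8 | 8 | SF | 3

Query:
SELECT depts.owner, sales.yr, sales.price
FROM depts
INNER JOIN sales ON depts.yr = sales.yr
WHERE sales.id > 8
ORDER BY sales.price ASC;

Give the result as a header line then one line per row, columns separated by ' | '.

After JOIN sales (4 rows):
depts.yr | depts.owner | depts.kind | depts.name | sales.yr | sales.price | sales.city | sales.id
1 | eve | red | eve | 1 | 6 | BOS | 30
3 | bob | gray | dave | 3 | 1 | MIA | 8
8 | carol | red | carol | 8 | 8 | SF | 3
90 | dave | gray | bob | 90 | 3 | SF | 8
After WHERE (1 rows):
depts.yr | depts.owner | depts.kind | depts.name | sales.yr | sales.price | sales.city | sales.id
1 | eve | red | eve | 1 | 6 | BOS | 30
After SELECT (1 rows):
depts.owner | sales.yr | sales.price
eve | 1 | 6
After ORDER BY (1 rows):
depts.owner | sales.yr | sales.price
eve | 1 | 6

== RESULT ==
depts.owner | sales.yr | sales.price
eve | 1 | 6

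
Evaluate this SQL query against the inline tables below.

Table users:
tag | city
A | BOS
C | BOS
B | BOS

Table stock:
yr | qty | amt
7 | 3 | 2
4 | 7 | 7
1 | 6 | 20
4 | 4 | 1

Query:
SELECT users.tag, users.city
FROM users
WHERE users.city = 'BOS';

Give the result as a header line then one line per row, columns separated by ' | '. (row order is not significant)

After WHERE (3 rows):
users.tag | users.city
A | BOS
C | BOS
B | BOS
After SELECT (3 rows):
users.tag | users.city
A | BOS
C | BOS
B | BOS

== RESULT ==
users.tag | users.city
A | BOS
C | BOS
B | BOS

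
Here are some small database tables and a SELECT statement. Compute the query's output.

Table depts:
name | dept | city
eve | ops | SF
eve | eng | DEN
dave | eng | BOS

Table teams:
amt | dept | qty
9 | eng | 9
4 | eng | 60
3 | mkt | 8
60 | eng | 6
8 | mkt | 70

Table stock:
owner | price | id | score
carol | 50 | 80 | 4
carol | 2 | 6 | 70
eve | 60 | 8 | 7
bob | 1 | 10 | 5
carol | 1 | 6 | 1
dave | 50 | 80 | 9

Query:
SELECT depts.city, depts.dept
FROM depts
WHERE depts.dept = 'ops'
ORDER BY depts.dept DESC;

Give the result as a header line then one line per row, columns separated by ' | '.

== RESULT ==
depts.city | depts.dept
SF | ops

Derivation:
After WHERE (1 rows):
depts.name | depts.dept | depts.city
eve | ops | SF
After SELECT (1 rows):
depts.city | depts.dept
SF | ops
After ORDER BY (1 rows):
depts.city | depts.dept
SF | ops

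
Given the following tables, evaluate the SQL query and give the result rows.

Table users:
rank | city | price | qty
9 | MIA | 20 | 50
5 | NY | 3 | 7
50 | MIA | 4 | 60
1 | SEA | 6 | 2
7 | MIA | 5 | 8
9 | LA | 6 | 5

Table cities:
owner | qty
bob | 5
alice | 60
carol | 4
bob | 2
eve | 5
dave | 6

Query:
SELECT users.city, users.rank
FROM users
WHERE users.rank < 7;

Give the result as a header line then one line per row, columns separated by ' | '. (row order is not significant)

After WHERE (2 rows):
users.rank | users.city | users.price | users.qty
5 | NY | 3 | 7
1 | SEA | 6 | 2
After SELECT (2 rows):
users.city | users.rank
NY | 5
SEA | 1

== RESULT ==
users.city | users.rank
NY | 5
SEA | 1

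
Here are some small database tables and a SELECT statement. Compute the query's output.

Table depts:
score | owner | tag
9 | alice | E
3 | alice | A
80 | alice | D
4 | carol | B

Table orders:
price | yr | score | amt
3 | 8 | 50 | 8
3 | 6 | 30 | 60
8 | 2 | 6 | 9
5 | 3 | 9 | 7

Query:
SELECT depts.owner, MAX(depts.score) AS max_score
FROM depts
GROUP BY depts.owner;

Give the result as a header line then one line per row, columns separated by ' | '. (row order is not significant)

After GROUP BY (2 rows):
depts.owner | max_score
alice | 80
carol | 4

== RESULT ==
depts.owner | max_score
alice | 80
carol | 4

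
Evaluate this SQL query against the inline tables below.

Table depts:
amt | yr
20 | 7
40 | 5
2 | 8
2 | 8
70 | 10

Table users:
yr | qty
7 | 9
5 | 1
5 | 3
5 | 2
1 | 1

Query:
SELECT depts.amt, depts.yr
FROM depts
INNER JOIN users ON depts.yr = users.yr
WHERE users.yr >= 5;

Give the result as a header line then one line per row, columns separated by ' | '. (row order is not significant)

After JOIN users (4 rows):
depts.amt | depts.yr | users.yr | users.qty
20 | 7 | 7 | 9
40 | 5 | 5 | 1
40 | 5 | 5 | 3
40 | 5 | 5 | 2
After WHERE (4 rows):
depts.amt | depts.yr | users.yr | users.qty
20 | 7 | 7 | 9
40 | 5 | 5 | 1
40 | 5 | 5 | 3
40 | 5 | 5 | 2
After SELECT (4 rows):
depts.amt | depts.yr
20 | 7
40 | 5
40 | 5
40 | 5

== RESULT ==
depts.amt | depts.yr
20 | 7
40 | 5
40 | 5
40 | 5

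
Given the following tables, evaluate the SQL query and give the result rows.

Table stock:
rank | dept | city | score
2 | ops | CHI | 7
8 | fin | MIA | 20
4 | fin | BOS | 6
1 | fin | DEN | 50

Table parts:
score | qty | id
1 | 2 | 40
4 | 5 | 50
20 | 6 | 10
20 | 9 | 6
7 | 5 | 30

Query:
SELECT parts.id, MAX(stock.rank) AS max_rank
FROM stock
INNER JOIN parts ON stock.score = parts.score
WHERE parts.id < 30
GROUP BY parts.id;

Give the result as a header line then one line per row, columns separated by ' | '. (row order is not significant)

== RESULT ==
parts.id | max_rank
10 | 8
6 | 8

Derivation:
After JOIN parts (3 rows):
stock.rank | stock.dept | stock.city | stock.score | parts.score | parts.qty | parts.id
2 | ops | CHI | 7 | 7 | 5 | 30
8 | fin | MIA | 20 | 20 | 6 | 10
8 | fin | MIA | 20 | 20 | 9 | 6
After WHERE (2 rows):
stock.rank | stock.dept | stock.city | stock.score | parts.score | parts.qty | parts.id
8 | fin | MIA | 20 | 20 | 6 | 10
8 | fin | MIA | 20 | 20 | 9 | 6
After GROUP BY (2 rows):
parts.id | max_rank
10 | 8
6 | 8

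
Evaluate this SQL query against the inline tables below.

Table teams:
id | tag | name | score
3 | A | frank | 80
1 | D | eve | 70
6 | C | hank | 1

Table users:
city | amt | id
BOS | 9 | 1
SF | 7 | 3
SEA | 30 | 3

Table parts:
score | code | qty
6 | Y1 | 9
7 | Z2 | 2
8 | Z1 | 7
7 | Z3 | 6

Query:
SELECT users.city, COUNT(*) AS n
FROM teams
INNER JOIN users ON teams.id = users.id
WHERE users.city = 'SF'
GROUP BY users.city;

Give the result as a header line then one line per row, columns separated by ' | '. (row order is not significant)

After JOIN users (3 rows):
teams.id | teams.tag | teams.name | teams.score | users.city | users.amt | users.id
3 | A | frank | 80 | SF | 7 | 3
3 | A | frank | 80 | SEA | 30 | 3
1 | D | eve | 70 | BOS | 9 | 1
After WHERE (1 rows):
teams.id | teams.tag | teams.name | teams.score | users.city | users.amt | users.id
3 | A | frank | 80 | SF | 7 | 3
After GROUP BY (1 rows):
users.city | n
SF | 1

== RESULT ==
users.city | n
SF | 1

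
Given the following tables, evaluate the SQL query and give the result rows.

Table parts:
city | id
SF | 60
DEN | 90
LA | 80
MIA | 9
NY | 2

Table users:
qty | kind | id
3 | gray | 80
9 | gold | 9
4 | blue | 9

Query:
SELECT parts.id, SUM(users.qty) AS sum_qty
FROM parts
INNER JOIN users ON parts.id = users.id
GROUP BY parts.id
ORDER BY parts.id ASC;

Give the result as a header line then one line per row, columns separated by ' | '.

After JOIN users (3 rows):
parts.city | parts.id | users.qty | users.kind | users.id
LA | 80 | 3 | gray | 80
MIA | 9 | 9 | gold | 9
MIA | 9 | 4 | blue | 9
After GROUP BY (2 rows):
parts.id | sum_qty
80 | 3
9 | 13
After ORDER BY (2 rows):
parts.id | sum_qty
9 | 13
80 | 3

== RESULT ==
parts.id | sum_qty
9 | 13
80 | 3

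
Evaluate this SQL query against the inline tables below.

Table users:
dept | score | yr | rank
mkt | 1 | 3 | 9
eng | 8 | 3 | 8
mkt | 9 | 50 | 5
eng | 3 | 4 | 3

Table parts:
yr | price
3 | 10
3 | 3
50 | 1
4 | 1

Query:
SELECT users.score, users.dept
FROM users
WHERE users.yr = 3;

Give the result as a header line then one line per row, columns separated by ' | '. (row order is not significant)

== RESULT ==
users.score | users.dept
1 | mkt
8 | eng

Derivation:
After WHERE (2 rows):
users.dept | users.score | users.yr | users.rank
mkt | 1 | 3 | 9
eng | 8 | 3 | 8
After SELECT (2 rows):
users.score | users.dept
1 | mkt
8 | eng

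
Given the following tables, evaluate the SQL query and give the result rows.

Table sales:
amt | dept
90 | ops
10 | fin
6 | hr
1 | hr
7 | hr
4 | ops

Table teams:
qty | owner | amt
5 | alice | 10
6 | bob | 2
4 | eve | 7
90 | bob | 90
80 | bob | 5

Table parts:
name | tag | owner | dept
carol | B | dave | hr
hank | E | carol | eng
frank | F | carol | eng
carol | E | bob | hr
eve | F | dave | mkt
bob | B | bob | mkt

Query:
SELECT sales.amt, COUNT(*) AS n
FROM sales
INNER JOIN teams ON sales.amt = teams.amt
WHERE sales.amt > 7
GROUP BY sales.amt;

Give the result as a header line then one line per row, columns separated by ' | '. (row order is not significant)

After JOIN teams (3 rows):
sales.amt | sales.dept | teams.qty | teams.owner | teams.amt
90 | ops | 90 | bob | 90
10 | fin | 5 | alice | 10
7 | hr | 4 | eve | 7
After WHERE (2 rows):
sales.amt | sales.dept | teams.qty | teams.owner | teams.amt
90 | ops | 90 | bob | 90
10 | fin | 5 | alice | 10
After GROUP BY (2 rows):
sales.amt | n
90 | 1
10 | 1

== RESULT ==
sales.amt | n
90 | 1
10 | 1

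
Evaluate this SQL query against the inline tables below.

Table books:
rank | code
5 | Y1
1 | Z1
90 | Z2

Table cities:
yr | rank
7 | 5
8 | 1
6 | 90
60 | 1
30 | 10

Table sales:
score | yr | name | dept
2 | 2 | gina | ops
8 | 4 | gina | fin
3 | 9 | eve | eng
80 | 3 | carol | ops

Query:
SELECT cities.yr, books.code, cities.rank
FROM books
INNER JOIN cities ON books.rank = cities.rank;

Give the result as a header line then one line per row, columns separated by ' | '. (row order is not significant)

== RESULT ==
cities.yr | books.code | cities.rank
7 | Y1 | 5
8 | Z1 | 1
60 | Z1 | 1
6 | Z2 | 90

Derivation:
After JOIN cities (4 rows):
books.rank | books.code | cities.yr | cities.rank
5 | Y1 | 7 | 5
1 | Z1 | 8 | 1
1 | Z1 | 60 | 1
90 | Z2 | 6 | 90
After SELECT (4 rows):
cities.yr | books.code | cities.rank
7 | Y1 | 5
8 | Z1 | 1
60 | Z1 | 1
6 | Z2 | 90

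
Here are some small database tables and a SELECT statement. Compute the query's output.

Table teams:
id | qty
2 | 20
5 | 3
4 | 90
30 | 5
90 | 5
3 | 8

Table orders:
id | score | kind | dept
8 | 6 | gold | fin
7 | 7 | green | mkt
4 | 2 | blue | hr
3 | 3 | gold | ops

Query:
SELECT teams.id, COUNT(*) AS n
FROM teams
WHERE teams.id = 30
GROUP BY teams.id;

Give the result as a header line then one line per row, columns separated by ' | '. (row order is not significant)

After WHERE (1 rows):
teams.id | teams.qty
30 | 5
After GROUP BY (1 rows):
teams.id | n
30 | 1

== RESULT ==
teams.id | n
30 | 1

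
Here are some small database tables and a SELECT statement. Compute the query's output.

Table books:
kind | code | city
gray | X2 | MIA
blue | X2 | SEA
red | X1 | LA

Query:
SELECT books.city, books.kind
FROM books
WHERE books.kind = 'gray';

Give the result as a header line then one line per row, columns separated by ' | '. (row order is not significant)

After WHERE (1 rows):
books.kind | books.code | books.city
gray | X2 | MIA
After SELECT (1 rows):
books.city | books.kind
MIA | gray

== RESULT ==
books.city | books.kind
MIA | gray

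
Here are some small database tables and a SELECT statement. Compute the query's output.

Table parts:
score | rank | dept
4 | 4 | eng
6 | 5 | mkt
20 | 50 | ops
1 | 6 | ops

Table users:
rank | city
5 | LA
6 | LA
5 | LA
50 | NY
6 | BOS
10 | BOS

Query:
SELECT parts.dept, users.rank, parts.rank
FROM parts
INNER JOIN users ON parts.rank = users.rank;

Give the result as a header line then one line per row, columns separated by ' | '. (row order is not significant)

After JOIN users (5 rows):
parts.score | parts.rank | parts.dept | users.rank | users.city
6 | 5 | mkt | 5 | LA
6 | 5 | mkt | 5 | LA
20 | 50 | ops | 50 | NY
1 | 6 | ops | 6 | LA
1 | 6 | ops | 6 | BOS
After SELECT (5 rows):
parts.dept | users.rank | parts.rank
mkt | 5 | 5
mkt | 5 | 5
ops | 50 | 50
ops | 6 | 6
ops | 6 | 6

== RESULT ==
parts.dept | users.rank | parts.rank
mkt | 5 | 5
mkt | 5 | 5
ops | 50 | 50
ops | 6 | 6
ops | 6 | 6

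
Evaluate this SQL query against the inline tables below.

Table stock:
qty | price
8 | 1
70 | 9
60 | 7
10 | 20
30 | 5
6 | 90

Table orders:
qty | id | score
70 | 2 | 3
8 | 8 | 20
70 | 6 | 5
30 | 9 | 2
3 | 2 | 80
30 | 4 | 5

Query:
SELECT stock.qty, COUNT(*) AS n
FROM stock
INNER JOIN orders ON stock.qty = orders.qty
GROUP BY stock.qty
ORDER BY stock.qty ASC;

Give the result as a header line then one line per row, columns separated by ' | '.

After JOIN orders (5 rows):
stock.qty | stock.price | orders.qty | orders.id | orders.score
8 | 1 | 8 | 8 | 20
70 | 9 | 70 | 2 | 3
70 | 9 | 70 | 6 | 5
30 | 5 | 30 | 9 | 2
30 | 5 | 30 | 4 | 5
After GROUP BY (3 rows):
stock.qty | n
8 | 1
70 | 2
30 | 2
After ORDER BY (3 rows):
stock.qty | n
8 | 1
30 | 2
70 | 2

== RESULT ==
stock.qty | n
8 | 1
30 | 2
70 | 2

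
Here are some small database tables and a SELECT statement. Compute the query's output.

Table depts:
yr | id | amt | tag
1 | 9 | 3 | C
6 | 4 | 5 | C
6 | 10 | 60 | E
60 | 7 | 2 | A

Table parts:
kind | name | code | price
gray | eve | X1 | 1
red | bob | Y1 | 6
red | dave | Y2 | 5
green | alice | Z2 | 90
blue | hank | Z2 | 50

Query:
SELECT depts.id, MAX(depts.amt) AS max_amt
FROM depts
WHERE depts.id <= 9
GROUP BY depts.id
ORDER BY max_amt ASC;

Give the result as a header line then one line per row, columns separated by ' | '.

After WHERE (3 rows):
depts.yr | depts.id | depts.amt | depts.tag
1 | 9 | 3 | C
6 | 4 | 5 | C
60 | 7 | 2 | A
After GROUP BY (3 rows):
depts.id | max_amt
9 | 3
4 | 5
7 | 2
After ORDER BY (3 rows):
depts.id | max_amt
7 | 2
9 | 3
4 | 5

== RESULT ==
depts.id | max_amt
7 | 2
9 | 3
4 | 5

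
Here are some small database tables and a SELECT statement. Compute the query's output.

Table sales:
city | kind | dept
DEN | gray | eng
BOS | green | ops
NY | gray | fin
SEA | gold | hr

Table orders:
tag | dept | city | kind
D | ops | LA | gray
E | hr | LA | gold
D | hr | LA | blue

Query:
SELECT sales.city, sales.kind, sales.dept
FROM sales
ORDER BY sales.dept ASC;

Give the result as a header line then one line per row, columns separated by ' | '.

== RESULT ==
sales.city | sales.kind | sales.dept
DEN | gray | eng
NY | gray | fin
SEA | gold | hr
BOS | green | ops

Derivation:
After SELECT (4 rows):
sales.city | sales.kind | sales.dept
DEN | gray | eng
BOS | green | ops
NY | gray | fin
SEA | gold | hr
After ORDER BY (4 rows):
sales.city | sales.kind | sales.dept
DEN | gray | eng
NY | gray | fin
SEA | gold | hr
BOS | green | ops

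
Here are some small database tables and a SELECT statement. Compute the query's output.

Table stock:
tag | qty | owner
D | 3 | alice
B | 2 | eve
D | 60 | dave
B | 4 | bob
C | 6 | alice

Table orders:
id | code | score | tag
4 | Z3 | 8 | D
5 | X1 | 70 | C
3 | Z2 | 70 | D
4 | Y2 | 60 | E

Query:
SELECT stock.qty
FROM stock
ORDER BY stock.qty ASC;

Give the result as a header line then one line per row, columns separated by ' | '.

== RESULT ==
stock.qty
2
3
4
6
60

Derivation:
After SELECT (5 rows):
stock.qty
3
2
60
4
6
After ORDER BY (5 rows):
stock.qty
2
3
4
6
60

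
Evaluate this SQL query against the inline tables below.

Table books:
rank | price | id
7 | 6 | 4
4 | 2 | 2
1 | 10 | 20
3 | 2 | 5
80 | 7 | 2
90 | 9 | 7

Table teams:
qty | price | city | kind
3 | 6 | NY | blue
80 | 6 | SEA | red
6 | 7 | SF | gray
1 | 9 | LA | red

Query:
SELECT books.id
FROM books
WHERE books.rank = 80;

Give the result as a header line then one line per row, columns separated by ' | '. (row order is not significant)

After WHERE (1 rows):
books.rank | books.price | books.id
80 | 7 | 2
After SELECT (1 rows):
books.id
2

== RESULT ==
books.id
2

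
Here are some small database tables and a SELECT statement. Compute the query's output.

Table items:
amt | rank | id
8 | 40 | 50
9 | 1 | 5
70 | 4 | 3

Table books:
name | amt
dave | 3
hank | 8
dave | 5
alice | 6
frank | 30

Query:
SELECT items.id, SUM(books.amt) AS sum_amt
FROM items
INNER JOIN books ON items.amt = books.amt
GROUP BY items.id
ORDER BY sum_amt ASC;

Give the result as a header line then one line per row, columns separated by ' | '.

== RESULT ==
items.id | sum_amt
50 | 8

Derivation:
After JOIN books (1 rows):
items.amt | items.rank | items.id | books.name | books.amt
8 | 40 | 50 | hank | 8
After GROUP BY (1 rows):
items.id | sum_amt
50 | 8
After ORDER BY (1 rows):
items.id | sum_amt
50 | 8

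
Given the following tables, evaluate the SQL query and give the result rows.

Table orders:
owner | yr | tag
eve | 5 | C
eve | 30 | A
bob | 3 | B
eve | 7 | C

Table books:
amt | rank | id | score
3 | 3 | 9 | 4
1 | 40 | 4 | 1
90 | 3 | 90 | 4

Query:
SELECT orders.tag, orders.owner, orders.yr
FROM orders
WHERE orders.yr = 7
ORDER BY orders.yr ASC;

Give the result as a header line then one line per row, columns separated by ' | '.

== RESULT ==
orders.tag | orders.owner | orders.yr
C | eve | 7

Derivation:
After WHERE (1 rows):
orders.owner | orders.yr | orders.tag
eve | 7 | C
After SELECT (1 rows):
orders.tag | orders.owner | orders.yr
C | eve | 7
After ORDER BY (1 rows):
orders.tag | orders.owner | orders.yr
C | eve | 7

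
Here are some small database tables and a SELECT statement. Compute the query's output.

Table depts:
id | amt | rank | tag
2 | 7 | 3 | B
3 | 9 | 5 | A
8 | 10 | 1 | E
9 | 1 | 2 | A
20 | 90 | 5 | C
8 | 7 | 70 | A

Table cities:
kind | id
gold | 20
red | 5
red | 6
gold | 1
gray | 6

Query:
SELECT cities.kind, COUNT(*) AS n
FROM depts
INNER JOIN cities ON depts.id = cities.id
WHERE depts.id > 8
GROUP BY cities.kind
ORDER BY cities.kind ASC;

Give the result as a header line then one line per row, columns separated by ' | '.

== RESULT ==
cities.kind | n
gold | 1

Derivation:
After JOIN cities (1 rows):
depts.id | depts.amt | depts.rank | depts.tag | cities.kind | cities.id
20 | 90 | 5 | C | gold | 20
After WHERE (1 rows):
depts.id | depts.amt | depts.rank | depts.tag | cities.kind | cities.id
20 | 90 | 5 | C | gold | 20
After GROUP BY (1 rows):
cities.kind | n
gold | 1
After ORDER BY (1 rows):
cities.kind | n
gold | 1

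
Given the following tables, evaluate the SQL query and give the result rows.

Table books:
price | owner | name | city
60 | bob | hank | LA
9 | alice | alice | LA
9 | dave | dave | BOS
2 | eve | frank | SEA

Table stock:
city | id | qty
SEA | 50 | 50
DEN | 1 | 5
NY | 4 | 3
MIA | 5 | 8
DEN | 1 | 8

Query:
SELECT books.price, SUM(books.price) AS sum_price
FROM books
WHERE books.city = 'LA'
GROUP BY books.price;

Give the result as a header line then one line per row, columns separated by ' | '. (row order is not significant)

== RESULT ==
books.price | sum_price
60 | 60
9 | 9

Derivation:
After WHERE (2 rows):
books.price | books.owner | books.name | books.city
60 | bob | hank | LA
9 | alice | alice | LA
After GROUP BY (2 rows):
books.price | sum_price
60 | 60
9 | 9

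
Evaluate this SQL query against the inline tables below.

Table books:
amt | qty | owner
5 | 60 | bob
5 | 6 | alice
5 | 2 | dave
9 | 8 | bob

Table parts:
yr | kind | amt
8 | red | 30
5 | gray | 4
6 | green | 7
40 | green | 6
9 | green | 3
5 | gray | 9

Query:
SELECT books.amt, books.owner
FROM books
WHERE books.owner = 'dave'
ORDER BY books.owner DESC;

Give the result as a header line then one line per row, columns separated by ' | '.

== RESULT ==
books.amt | books.owner
5 | dave

Derivation:
After WHERE (1 rows):
books.amt | books.qty | books.owner
5 | 2 | dave
After SELECT (1 rows):
books.amt | books.owner
5 | dave
After ORDER BY (1 rows):
books.amt | books.owner
5 | dave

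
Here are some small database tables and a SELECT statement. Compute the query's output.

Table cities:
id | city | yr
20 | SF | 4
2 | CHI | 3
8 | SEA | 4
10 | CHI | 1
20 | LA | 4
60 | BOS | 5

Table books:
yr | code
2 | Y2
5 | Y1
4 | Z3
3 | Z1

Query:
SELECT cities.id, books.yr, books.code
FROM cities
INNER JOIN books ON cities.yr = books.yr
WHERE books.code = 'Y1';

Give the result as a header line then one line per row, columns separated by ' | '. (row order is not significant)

After JOIN books (5 rows):
cities.id | cities.city | cities.yr | books.yr | books.code
20 | SF | 4 | 4 | Z3
2 | CHI | 3 | 3 | Z1
8 | SEA | 4 | 4 | Z3
20 | LA | 4 | 4 | Z3
60 | BOS | 5 | 5 | Y1
After WHERE (1 rows):
cities.id | cities.city | cities.yr | books.yr | books.code
60 | BOS | 5 | 5 | Y1
After SELECT (1 rows):
cities.id | books.yr | books.code
60 | 5 | Y1

== RESULT ==
cities.id | books.yr | books.code
60 | 5 | Y1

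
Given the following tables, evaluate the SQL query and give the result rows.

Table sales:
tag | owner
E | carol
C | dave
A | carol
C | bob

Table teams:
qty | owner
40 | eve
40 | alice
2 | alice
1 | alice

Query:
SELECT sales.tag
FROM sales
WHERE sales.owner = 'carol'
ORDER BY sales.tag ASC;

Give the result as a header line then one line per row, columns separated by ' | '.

== RESULT ==
sales.tag
A
E

Derivation:
After WHERE (2 rows):
sales.tag | sales.owner
E | carol
A | carol
After SELECT (2 rows):
sales.tag
E
A
After ORDER BY (2 rows):
sales.tag
A
E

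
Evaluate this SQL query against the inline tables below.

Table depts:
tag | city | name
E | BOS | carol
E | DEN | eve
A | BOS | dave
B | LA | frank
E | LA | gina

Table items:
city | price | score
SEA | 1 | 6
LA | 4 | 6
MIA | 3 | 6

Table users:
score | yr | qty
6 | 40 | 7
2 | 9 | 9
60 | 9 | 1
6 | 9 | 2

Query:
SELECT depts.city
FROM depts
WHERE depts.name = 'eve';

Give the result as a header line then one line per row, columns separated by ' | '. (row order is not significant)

After WHERE (1 rows):
depts.tag | depts.city | depts.name
E | DEN | eve
After SELECT (1 rows):
depts.city
DEN

== RESULT ==
depts.city
DEN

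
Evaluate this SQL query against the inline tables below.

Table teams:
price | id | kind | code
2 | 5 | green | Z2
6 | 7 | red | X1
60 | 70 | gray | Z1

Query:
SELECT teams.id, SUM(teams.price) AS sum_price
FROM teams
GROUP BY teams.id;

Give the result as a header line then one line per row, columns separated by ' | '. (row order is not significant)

After GROUP BY (3 rows):
teams.id | sum_price
5 | 2
7 | 6
70 | 60

== RESULT ==
teams.id | sum_price
5 | 2
7 | 6
70 | 60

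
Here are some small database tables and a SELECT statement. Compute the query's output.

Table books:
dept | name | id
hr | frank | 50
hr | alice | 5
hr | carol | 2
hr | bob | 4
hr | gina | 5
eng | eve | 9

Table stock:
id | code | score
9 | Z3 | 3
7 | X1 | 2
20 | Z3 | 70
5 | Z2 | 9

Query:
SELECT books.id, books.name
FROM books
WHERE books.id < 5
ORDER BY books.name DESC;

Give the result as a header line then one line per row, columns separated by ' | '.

== RESULT ==
books.id | books.name
2 | carol
4 | bob

Derivation:
After WHERE (2 rows):
books.dept | books.name | books.id
hr | carol | 2
hr | bob | 4
After SELECT (2 rows):
books.id | books.name
2 | carol
4 | bob
After ORDER BY (2 rows):
books.id | books.name
2 | carol
4 | bob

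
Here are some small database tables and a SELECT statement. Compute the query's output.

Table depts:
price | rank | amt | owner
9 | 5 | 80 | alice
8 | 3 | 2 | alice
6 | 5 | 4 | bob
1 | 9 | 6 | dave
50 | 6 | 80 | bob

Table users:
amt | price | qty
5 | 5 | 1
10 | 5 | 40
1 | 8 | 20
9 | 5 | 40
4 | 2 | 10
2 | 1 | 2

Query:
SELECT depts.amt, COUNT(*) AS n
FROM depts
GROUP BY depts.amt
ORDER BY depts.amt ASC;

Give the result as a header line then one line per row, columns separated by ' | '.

After GROUP BY (4 rows):
depts.amt | n
80 | 2
2 | 1
4 | 1
6 | 1
After ORDER BY (4 rows):
depts.amt | n
2 | 1
4 | 1
6 | 1
80 | 2

== RESULT ==
depts.amt | n
2 | 1
4 | 1
6 | 1
80 | 2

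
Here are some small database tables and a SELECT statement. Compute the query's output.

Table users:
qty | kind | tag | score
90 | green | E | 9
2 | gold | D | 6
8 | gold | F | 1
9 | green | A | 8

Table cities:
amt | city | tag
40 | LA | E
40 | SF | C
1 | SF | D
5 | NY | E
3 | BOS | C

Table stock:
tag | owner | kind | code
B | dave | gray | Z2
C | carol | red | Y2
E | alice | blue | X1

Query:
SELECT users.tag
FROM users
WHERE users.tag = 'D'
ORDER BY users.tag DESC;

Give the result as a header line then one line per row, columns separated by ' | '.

After WHERE (1 rows):
users.qty | users.kind | users.tag | users.score
2 | gold | D | 6
After SELECT (1 rows):
users.tag
D
After ORDER BY (1 rows):
users.tag
D

== RESULT ==
users.tag
D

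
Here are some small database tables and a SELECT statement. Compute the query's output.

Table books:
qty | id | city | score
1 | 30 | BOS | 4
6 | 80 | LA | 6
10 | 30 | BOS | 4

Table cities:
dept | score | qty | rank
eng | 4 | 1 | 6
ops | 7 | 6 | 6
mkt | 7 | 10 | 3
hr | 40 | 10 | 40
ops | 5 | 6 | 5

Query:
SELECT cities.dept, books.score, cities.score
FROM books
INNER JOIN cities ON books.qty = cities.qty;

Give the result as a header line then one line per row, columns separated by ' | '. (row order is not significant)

After JOIN cities (5 rows):
books.qty | books.id | books.city | books.score | cities.dept | cities.score | cities.qty | cities.rank
1 | 30 | BOS | 4 | eng | 4 | 1 | 6
6 | 80 | LA | 6 | ops | 7 | 6 | 6
6 | 80 | LA | 6 | ops | 5 | 6 | 5
10 | 30 | BOS | 4 | mkt | 7 | 10 | 3
10 | 30 | BOS | 4 | hr | 40 | 10 | 40
After SELECT (5 rows):
cities.dept | books.score | cities.score
eng | 4 | 4
ops | 6 | 7
ops | 6 | 5
mkt | 4 | 7
hr | 4 | 40

== RESULT ==
cities.dept | books.score | cities.score
eng | 4 | 4
ops | 6 | 7
ops | 6 | 5
mkt | 4 | 7
hr | 4 | 40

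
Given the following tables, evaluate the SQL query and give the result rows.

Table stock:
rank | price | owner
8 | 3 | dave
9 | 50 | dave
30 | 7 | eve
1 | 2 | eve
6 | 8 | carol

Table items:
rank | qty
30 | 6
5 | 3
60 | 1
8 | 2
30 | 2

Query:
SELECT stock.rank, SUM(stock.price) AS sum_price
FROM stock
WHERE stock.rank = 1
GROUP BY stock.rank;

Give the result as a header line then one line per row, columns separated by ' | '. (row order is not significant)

After WHERE (1 rows):
stock.rank | stock.price | stock.owner
1 | 2 | eve
After GROUP BY (1 rows):
stock.rank | sum_price
1 | 2

== RESULT ==
stock.rank | sum_price
1 | 2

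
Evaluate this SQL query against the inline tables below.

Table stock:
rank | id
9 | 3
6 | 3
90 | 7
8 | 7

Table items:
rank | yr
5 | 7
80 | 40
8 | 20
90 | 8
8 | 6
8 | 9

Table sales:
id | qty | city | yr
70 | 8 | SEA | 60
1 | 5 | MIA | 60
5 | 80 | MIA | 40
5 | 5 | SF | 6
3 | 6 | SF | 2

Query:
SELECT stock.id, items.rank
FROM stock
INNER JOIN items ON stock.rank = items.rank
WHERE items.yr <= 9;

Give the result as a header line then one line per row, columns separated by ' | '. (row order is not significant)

After JOIN items (4 rows):
stock.rank | stock.id | items.rank | items.yr
90 | 7 | 90 | 8
8 | 7 | 8 | 20
8 | 7 | 8 | 6
8 | 7 | 8 | 9
After WHERE (3 rows):
stock.rank | stock.id | items.rank | items.yr
90 | 7 | 90 | 8
8 | 7 | 8 | 6
8 | 7 | 8 | 9
After SELECT (3 rows):
stock.id | items.rank
7 | 90
7 | 8
7 | 8

== RESULT ==
stock.id | items.rank
7 | 90
7 | 8
7 | 8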